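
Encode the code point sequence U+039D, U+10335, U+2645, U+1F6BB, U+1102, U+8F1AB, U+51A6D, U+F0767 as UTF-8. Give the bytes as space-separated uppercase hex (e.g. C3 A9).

U+039D: 2-byte form → CE 9D.
U+10335: 4-byte form → F0 90 8C B5.
U+2645: 3-byte form → E2 99 85.
U+1F6BB: 4-byte form → F0 9F 9A BB.
U+1102: 3-byte form → E1 84 82.
U+8F1AB: 4-byte form → F2 8F 86 AB.
U+51A6D: 4-byte form → F1 91 A9 AD.
U+F0767: 4-byte form → F3 B0 9D A7.
Concatenated (28 bytes): CE 9D F0 90 8C B5 E2 99 85 F0 9F 9A BB E1 84 82 F2 8F 86 AB F1 91 A9 AD F3 B0 9D A7.

CE 9D F0 90 8C B5 E2 99 85 F0 9F 9A BB E1 84 82 F2 8F 86 AB F1 91 A9 AD F3 B0 9D A7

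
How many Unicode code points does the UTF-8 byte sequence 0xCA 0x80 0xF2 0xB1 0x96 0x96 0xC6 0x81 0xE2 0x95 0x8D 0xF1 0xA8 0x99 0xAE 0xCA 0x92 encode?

Byte at offset 0: 0xCA = 11001010 → 2-byte char (#1). Advance 2.
Byte at offset 2: 0xF2 = 11110010 → 4-byte char (#2). Advance 4.
Byte at offset 6: 0xC6 = 11000110 → 2-byte char (#3). Advance 2.
Byte at offset 8: 0xE2 = 11100010 → 3-byte char (#4). Advance 3.
Byte at offset 11: 0xF1 = 11110001 → 4-byte char (#5). Advance 4.
Byte at offset 15: 0xCA = 11001010 → 2-byte char (#6). Advance 2.
Reached end at offset 17 after 6 code points.

6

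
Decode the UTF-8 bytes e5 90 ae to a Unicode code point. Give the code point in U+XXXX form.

U+542E

Leading byte 0xE5 = 11100101 matches 1110xxxx → 3-byte sequence.
Byte 1: 0xE5 = 11100101, payload 0101 (4 bits).
Byte 2: 0x90 = 10010000 (10xxxxxx ✓), payload 010000.
Byte 3: 0xAE = 10101110 (10xxxxxx ✓), payload 101110.
Concatenate: 0101010000101110 = 0x542E (16 bits → U+542E).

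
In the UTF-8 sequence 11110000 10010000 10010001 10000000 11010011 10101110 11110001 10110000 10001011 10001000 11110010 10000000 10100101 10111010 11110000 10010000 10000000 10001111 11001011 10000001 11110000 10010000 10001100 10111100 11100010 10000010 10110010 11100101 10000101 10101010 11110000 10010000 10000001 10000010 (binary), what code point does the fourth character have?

U+8097A

Offset 0: leading byte 0xF0 = 11110000 → 4-byte char #1 = F0 90 91 80.
Offset 4: leading byte 0xD3 = 11010011 → 2-byte char #2 = D3 AE.
Offset 6: leading byte 0xF1 = 11110001 → 4-byte char #3 = F1 B0 8B 88.
Offset 10: leading byte 0xF2 = 11110010 → 4-byte char #4 = F2 80 A5 BA.
Leading byte 0xF2 = 11110010 matches 11110xxx → 4-byte sequence.
Byte 1: 0xF2 = 11110010, payload 010 (3 bits).
Byte 2: 0x80 = 10000000 (10xxxxxx ✓), payload 000000.
Byte 3: 0xA5 = 10100101 (10xxxxxx ✓), payload 100101.
Byte 4: 0xBA = 10111010 (10xxxxxx ✓), payload 111010.
Concatenate: 010000000100101111010 = 0x8097A (21 bits → U+8097A).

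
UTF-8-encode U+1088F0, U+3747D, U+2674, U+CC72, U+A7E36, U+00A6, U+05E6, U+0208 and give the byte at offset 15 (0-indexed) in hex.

U+1088F0 → 4-byte form F4 88 A3 B0 at offsets 0–3.
U+3747D → 4-byte form F0 B7 91 BD at offsets 4–7.
U+2674 → 3-byte form E2 99 B4 at offsets 8–10.
U+CC72 → 3-byte form EC B1 B2 at offsets 11–13.
U+A7E36 → 4-byte form F2 A7 B8 B6 at offsets 14–17.
Offset 15 falls in char 5's range; it's byte 2 of F2 A7 B8 B6 = 0xA7.

0xA7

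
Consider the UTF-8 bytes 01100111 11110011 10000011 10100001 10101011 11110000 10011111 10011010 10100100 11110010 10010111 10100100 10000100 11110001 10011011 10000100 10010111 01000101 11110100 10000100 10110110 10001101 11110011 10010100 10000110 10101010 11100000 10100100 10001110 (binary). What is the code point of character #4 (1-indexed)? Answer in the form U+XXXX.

Offset 0: leading byte 0x67 = 01100111 → 1-byte char #1 = 67.
Offset 1: leading byte 0xF3 = 11110011 → 4-byte char #2 = F3 83 A1 AB.
Offset 5: leading byte 0xF0 = 11110000 → 4-byte char #3 = F0 9F 9A A4.
Offset 9: leading byte 0xF2 = 11110010 → 4-byte char #4 = F2 97 A4 84.
Leading byte 0xF2 = 11110010 matches 11110xxx → 4-byte sequence.
Byte 1: 0xF2 = 11110010, payload 010 (3 bits).
Byte 2: 0x97 = 10010111 (10xxxxxx ✓), payload 010111.
Byte 3: 0xA4 = 10100100 (10xxxxxx ✓), payload 100100.
Byte 4: 0x84 = 10000100 (10xxxxxx ✓), payload 000100.
Concatenate: 010010111100100000100 = 0x97904 (21 bits → U+97904).

U+97904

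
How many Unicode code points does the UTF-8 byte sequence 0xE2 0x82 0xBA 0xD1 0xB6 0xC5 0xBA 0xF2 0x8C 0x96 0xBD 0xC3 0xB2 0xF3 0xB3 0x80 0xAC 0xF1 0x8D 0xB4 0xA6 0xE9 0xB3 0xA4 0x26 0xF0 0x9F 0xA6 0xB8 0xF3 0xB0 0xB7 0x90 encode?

Byte at offset 0: 0xE2 = 11100010 → 3-byte char (#1). Advance 3.
Byte at offset 3: 0xD1 = 11010001 → 2-byte char (#2). Advance 2.
Byte at offset 5: 0xC5 = 11000101 → 2-byte char (#3). Advance 2.
Byte at offset 7: 0xF2 = 11110010 → 4-byte char (#4). Advance 4.
Byte at offset 11: 0xC3 = 11000011 → 2-byte char (#5). Advance 2.
Byte at offset 13: 0xF3 = 11110011 → 4-byte char (#6). Advance 4.
Byte at offset 17: 0xF1 = 11110001 → 4-byte char (#7). Advance 4.
Byte at offset 21: 0xE9 = 11101001 → 3-byte char (#8). Advance 3.
Byte at offset 24: 0x26 = 00100110 → 1-byte char (#9). Advance 1.
Byte at offset 25: 0xF0 = 11110000 → 4-byte char (#10). Advance 4.
Byte at offset 29: 0xF3 = 11110011 → 4-byte char (#11). Advance 4.
Reached end at offset 33 after 11 code points.

11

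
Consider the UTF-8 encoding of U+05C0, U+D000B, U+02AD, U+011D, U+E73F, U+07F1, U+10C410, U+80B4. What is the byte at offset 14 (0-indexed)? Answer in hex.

0xB1

U+05C0 → 2-byte form D7 80 at offsets 0–1.
U+D000B → 4-byte form F3 90 80 8B at offsets 2–5.
U+02AD → 2-byte form CA AD at offsets 6–7.
U+011D → 2-byte form C4 9D at offsets 8–9.
U+E73F → 3-byte form EE 9C BF at offsets 10–12.
U+07F1 → 2-byte form DF B1 at offsets 13–14.
Offset 14 falls in char 6's range; it's byte 2 of DF B1 = 0xB1.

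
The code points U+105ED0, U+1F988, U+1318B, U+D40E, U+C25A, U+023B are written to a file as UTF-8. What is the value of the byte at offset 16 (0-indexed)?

U+105ED0 → 4-byte form F4 85 BB 90 at offsets 0–3.
U+1F988 → 4-byte form F0 9F A6 88 at offsets 4–7.
U+1318B → 4-byte form F0 93 86 8B at offsets 8–11.
U+D40E → 3-byte form ED 90 8E at offsets 12–14.
U+C25A → 3-byte form EC 89 9A at offsets 15–17.
Offset 16 falls in char 5's range; it's byte 2 of EC 89 9A = 0x89.

0x89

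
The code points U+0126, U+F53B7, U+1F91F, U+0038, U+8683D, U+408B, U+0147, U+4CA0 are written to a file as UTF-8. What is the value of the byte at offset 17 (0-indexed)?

0x8B

U+0126 → 2-byte form C4 A6 at offsets 0–1.
U+F53B7 → 4-byte form F3 B5 8E B7 at offsets 2–5.
U+1F91F → 4-byte form F0 9F A4 9F at offsets 6–9.
U+0038 → 1-byte form 38 at offsets 10–10.
U+8683D → 4-byte form F2 86 A0 BD at offsets 11–14.
U+408B → 3-byte form E4 82 8B at offsets 15–17.
Offset 17 falls in char 6's range; it's byte 3 of E4 82 8B = 0x8B.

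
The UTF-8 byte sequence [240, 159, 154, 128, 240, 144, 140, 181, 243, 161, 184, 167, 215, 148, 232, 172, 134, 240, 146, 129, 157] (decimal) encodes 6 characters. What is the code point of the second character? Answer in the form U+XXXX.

Offset 0: leading byte 0xF0 = 11110000 → 4-byte char #1 = F0 9F 9A 80.
Offset 4: leading byte 0xF0 = 11110000 → 4-byte char #2 = F0 90 8C B5.
Leading byte 0xF0 = 11110000 matches 11110xxx → 4-byte sequence.
Byte 1: 0xF0 = 11110000, payload 000 (3 bits).
Byte 2: 0x90 = 10010000 (10xxxxxx ✓), payload 010000.
Byte 3: 0x8C = 10001100 (10xxxxxx ✓), payload 001100.
Byte 4: 0xB5 = 10110101 (10xxxxxx ✓), payload 110101.
Concatenate: 000010000001100110101 = 0x10335 (21 bits → U+10335).

U+10335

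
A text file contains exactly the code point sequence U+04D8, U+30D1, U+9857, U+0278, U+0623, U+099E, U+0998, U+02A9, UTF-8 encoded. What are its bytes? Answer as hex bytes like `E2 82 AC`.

U+04D8: 2-byte form → D3 98.
U+30D1: 3-byte form → E3 83 91.
U+9857: 3-byte form → E9 A1 97.
U+0278: 2-byte form → C9 B8.
U+0623: 2-byte form → D8 A3.
U+099E: 3-byte form → E0 A6 9E.
U+0998: 3-byte form → E0 A6 98.
U+02A9: 2-byte form → CA A9.
Concatenated (20 bytes): D3 98 E3 83 91 E9 A1 97 C9 B8 D8 A3 E0 A6 9E E0 A6 98 CA A9.

D3 98 E3 83 91 E9 A1 97 C9 B8 D8 A3 E0 A6 9E E0 A6 98 CA A9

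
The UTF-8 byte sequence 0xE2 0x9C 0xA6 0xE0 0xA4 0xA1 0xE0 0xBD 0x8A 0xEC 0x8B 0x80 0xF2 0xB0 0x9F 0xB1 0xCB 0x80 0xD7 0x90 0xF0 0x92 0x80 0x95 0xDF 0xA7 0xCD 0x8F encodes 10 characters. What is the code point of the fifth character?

Offset 0: leading byte 0xE2 = 11100010 → 3-byte char #1 = E2 9C A6.
Offset 3: leading byte 0xE0 = 11100000 → 3-byte char #2 = E0 A4 A1.
Offset 6: leading byte 0xE0 = 11100000 → 3-byte char #3 = E0 BD 8A.
Offset 9: leading byte 0xEC = 11101100 → 3-byte char #4 = EC 8B 80.
Offset 12: leading byte 0xF2 = 11110010 → 4-byte char #5 = F2 B0 9F B1.
Leading byte 0xF2 = 11110010 matches 11110xxx → 4-byte sequence.
Byte 1: 0xF2 = 11110010, payload 010 (3 bits).
Byte 2: 0xB0 = 10110000 (10xxxxxx ✓), payload 110000.
Byte 3: 0x9F = 10011111 (10xxxxxx ✓), payload 011111.
Byte 4: 0xB1 = 10110001 (10xxxxxx ✓), payload 110001.
Concatenate: 010110000011111110001 = 0xB07F1 (21 bits → U+B07F1).

U+B07F1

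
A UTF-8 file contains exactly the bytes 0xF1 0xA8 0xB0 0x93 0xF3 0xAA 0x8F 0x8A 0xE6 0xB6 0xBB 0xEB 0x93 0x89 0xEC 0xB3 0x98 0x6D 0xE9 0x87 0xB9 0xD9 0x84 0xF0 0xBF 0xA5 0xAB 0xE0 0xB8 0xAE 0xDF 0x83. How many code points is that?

11

Byte at offset 0: 0xF1 = 11110001 → 4-byte char (#1). Advance 4.
Byte at offset 4: 0xF3 = 11110011 → 4-byte char (#2). Advance 4.
Byte at offset 8: 0xE6 = 11100110 → 3-byte char (#3). Advance 3.
Byte at offset 11: 0xEB = 11101011 → 3-byte char (#4). Advance 3.
Byte at offset 14: 0xEC = 11101100 → 3-byte char (#5). Advance 3.
Byte at offset 17: 0x6D = 01101101 → 1-byte char (#6). Advance 1.
Byte at offset 18: 0xE9 = 11101001 → 3-byte char (#7). Advance 3.
Byte at offset 21: 0xD9 = 11011001 → 2-byte char (#8). Advance 2.
Byte at offset 23: 0xF0 = 11110000 → 4-byte char (#9). Advance 4.
Byte at offset 27: 0xE0 = 11100000 → 3-byte char (#10). Advance 3.
Byte at offset 30: 0xDF = 11011111 → 2-byte char (#11). Advance 2.
Reached end at offset 32 after 11 code points.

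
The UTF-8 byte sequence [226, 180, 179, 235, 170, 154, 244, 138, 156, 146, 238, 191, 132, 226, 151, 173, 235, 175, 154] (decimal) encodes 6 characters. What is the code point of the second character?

U+BA9A

Offset 0: leading byte 0xE2 = 11100010 → 3-byte char #1 = E2 B4 B3.
Offset 3: leading byte 0xEB = 11101011 → 3-byte char #2 = EB AA 9A.
Leading byte 0xEB = 11101011 matches 1110xxxx → 3-byte sequence.
Byte 1: 0xEB = 11101011, payload 1011 (4 bits).
Byte 2: 0xAA = 10101010 (10xxxxxx ✓), payload 101010.
Byte 3: 0x9A = 10011010 (10xxxxxx ✓), payload 011010.
Concatenate: 1011101010011010 = 0xBA9A (16 bits → U+BA9A).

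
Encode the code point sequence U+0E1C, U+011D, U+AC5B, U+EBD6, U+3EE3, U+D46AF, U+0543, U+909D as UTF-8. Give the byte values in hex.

E0 B8 9C C4 9D EA B1 9B EE AF 96 E3 BB A3 F3 94 9A AF D5 83 E9 82 9D

U+0E1C: 3-byte form → E0 B8 9C.
U+011D: 2-byte form → C4 9D.
U+AC5B: 3-byte form → EA B1 9B.
U+EBD6: 3-byte form → EE AF 96.
U+3EE3: 3-byte form → E3 BB A3.
U+D46AF: 4-byte form → F3 94 9A AF.
U+0543: 2-byte form → D5 83.
U+909D: 3-byte form → E9 82 9D.
Concatenated (23 bytes): E0 B8 9C C4 9D EA B1 9B EE AF 96 E3 BB A3 F3 94 9A AF D5 83 E9 82 9D.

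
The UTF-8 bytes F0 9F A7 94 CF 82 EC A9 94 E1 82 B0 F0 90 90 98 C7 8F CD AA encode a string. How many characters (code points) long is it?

7

Byte at offset 0: 0xF0 = 11110000 → 4-byte char (#1). Advance 4.
Byte at offset 4: 0xCF = 11001111 → 2-byte char (#2). Advance 2.
Byte at offset 6: 0xEC = 11101100 → 3-byte char (#3). Advance 3.
Byte at offset 9: 0xE1 = 11100001 → 3-byte char (#4). Advance 3.
Byte at offset 12: 0xF0 = 11110000 → 4-byte char (#5). Advance 4.
Byte at offset 16: 0xC7 = 11000111 → 2-byte char (#6). Advance 2.
Byte at offset 18: 0xCD = 11001101 → 2-byte char (#7). Advance 2.
Reached end at offset 20 after 7 code points.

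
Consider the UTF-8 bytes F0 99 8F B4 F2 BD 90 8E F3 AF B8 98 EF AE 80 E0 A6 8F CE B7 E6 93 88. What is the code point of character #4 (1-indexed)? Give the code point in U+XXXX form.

U+FB80

Offset 0: leading byte 0xF0 = 11110000 → 4-byte char #1 = F0 99 8F B4.
Offset 4: leading byte 0xF2 = 11110010 → 4-byte char #2 = F2 BD 90 8E.
Offset 8: leading byte 0xF3 = 11110011 → 4-byte char #3 = F3 AF B8 98.
Offset 12: leading byte 0xEF = 11101111 → 3-byte char #4 = EF AE 80.
Leading byte 0xEF = 11101111 matches 1110xxxx → 3-byte sequence.
Byte 1: 0xEF = 11101111, payload 1111 (4 bits).
Byte 2: 0xAE = 10101110 (10xxxxxx ✓), payload 101110.
Byte 3: 0x80 = 10000000 (10xxxxxx ✓), payload 000000.
Concatenate: 1111101110000000 = 0xFB80 (16 bits → U+FB80).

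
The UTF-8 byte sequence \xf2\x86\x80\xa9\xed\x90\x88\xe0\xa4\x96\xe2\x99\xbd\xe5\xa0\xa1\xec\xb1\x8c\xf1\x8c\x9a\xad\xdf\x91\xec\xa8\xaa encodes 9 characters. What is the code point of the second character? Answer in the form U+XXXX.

Offset 0: leading byte 0xF2 = 11110010 → 4-byte char #1 = F2 86 80 A9.
Offset 4: leading byte 0xED = 11101101 → 3-byte char #2 = ED 90 88.
Leading byte 0xED = 11101101 matches 1110xxxx → 3-byte sequence.
Byte 1: 0xED = 11101101, payload 1101 (4 bits).
Byte 2: 0x90 = 10010000 (10xxxxxx ✓), payload 010000.
Byte 3: 0x88 = 10001000 (10xxxxxx ✓), payload 001000.
Concatenate: 1101010000001000 = 0xD408 (16 bits → U+D408).

U+D408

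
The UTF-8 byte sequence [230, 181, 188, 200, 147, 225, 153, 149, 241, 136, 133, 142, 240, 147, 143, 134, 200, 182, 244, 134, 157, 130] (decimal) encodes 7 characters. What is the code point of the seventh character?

Offset 0: leading byte 0xE6 = 11100110 → 3-byte char #1 = E6 B5 BC.
Offset 3: leading byte 0xC8 = 11001000 → 2-byte char #2 = C8 93.
Offset 5: leading byte 0xE1 = 11100001 → 3-byte char #3 = E1 99 95.
Offset 8: leading byte 0xF1 = 11110001 → 4-byte char #4 = F1 88 85 8E.
Offset 12: leading byte 0xF0 = 11110000 → 4-byte char #5 = F0 93 8F 86.
Offset 16: leading byte 0xC8 = 11001000 → 2-byte char #6 = C8 B6.
Offset 18: leading byte 0xF4 = 11110100 → 4-byte char #7 = F4 86 9D 82.
Leading byte 0xF4 = 11110100 matches 11110xxx → 4-byte sequence.
Byte 1: 0xF4 = 11110100, payload 100 (3 bits).
Byte 2: 0x86 = 10000110 (10xxxxxx ✓), payload 000110.
Byte 3: 0x9D = 10011101 (10xxxxxx ✓), payload 011101.
Byte 4: 0x82 = 10000010 (10xxxxxx ✓), payload 000010.
Concatenate: 100000110011101000010 = 0x106742 (21 bits → U+106742).

U+106742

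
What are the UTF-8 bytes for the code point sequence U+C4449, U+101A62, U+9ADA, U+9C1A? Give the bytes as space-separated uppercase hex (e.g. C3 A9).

U+C4449: 4-byte form → F3 84 91 89.
U+101A62: 4-byte form → F4 81 A9 A2.
U+9ADA: 3-byte form → E9 AB 9A.
U+9C1A: 3-byte form → E9 B0 9A.
Concatenated (14 bytes): F3 84 91 89 F4 81 A9 A2 E9 AB 9A E9 B0 9A.

F3 84 91 89 F4 81 A9 A2 E9 AB 9A E9 B0 9A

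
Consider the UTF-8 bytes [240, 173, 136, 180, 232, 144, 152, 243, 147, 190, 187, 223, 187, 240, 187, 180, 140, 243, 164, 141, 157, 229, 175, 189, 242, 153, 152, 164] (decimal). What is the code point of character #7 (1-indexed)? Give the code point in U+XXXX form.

Offset 0: leading byte 0xF0 = 11110000 → 4-byte char #1 = F0 AD 88 B4.
Offset 4: leading byte 0xE8 = 11101000 → 3-byte char #2 = E8 90 98.
Offset 7: leading byte 0xF3 = 11110011 → 4-byte char #3 = F3 93 BE BB.
Offset 11: leading byte 0xDF = 11011111 → 2-byte char #4 = DF BB.
Offset 13: leading byte 0xF0 = 11110000 → 4-byte char #5 = F0 BB B4 8C.
Offset 17: leading byte 0xF3 = 11110011 → 4-byte char #6 = F3 A4 8D 9D.
Offset 21: leading byte 0xE5 = 11100101 → 3-byte char #7 = E5 AF BD.
Leading byte 0xE5 = 11100101 matches 1110xxxx → 3-byte sequence.
Byte 1: 0xE5 = 11100101, payload 0101 (4 bits).
Byte 2: 0xAF = 10101111 (10xxxxxx ✓), payload 101111.
Byte 3: 0xBD = 10111101 (10xxxxxx ✓), payload 111101.
Concatenate: 0101101111111101 = 0x5BFD (16 bits → U+5BFD).

U+5BFD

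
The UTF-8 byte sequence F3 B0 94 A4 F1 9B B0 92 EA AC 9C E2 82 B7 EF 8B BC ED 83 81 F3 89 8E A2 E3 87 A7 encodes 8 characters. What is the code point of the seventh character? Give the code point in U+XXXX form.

Offset 0: leading byte 0xF3 = 11110011 → 4-byte char #1 = F3 B0 94 A4.
Offset 4: leading byte 0xF1 = 11110001 → 4-byte char #2 = F1 9B B0 92.
Offset 8: leading byte 0xEA = 11101010 → 3-byte char #3 = EA AC 9C.
Offset 11: leading byte 0xE2 = 11100010 → 3-byte char #4 = E2 82 B7.
Offset 14: leading byte 0xEF = 11101111 → 3-byte char #5 = EF 8B BC.
Offset 17: leading byte 0xED = 11101101 → 3-byte char #6 = ED 83 81.
Offset 20: leading byte 0xF3 = 11110011 → 4-byte char #7 = F3 89 8E A2.
Leading byte 0xF3 = 11110011 matches 11110xxx → 4-byte sequence.
Byte 1: 0xF3 = 11110011, payload 011 (3 bits).
Byte 2: 0x89 = 10001001 (10xxxxxx ✓), payload 001001.
Byte 3: 0x8E = 10001110 (10xxxxxx ✓), payload 001110.
Byte 4: 0xA2 = 10100010 (10xxxxxx ✓), payload 100010.
Concatenate: 011001001001110100010 = 0xC93A2 (21 bits → U+C93A2).

U+C93A2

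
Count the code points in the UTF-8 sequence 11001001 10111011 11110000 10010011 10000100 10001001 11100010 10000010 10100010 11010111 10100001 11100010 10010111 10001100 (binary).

5

Byte at offset 0: 0xC9 = 11001001 → 2-byte char (#1). Advance 2.
Byte at offset 2: 0xF0 = 11110000 → 4-byte char (#2). Advance 4.
Byte at offset 6: 0xE2 = 11100010 → 3-byte char (#3). Advance 3.
Byte at offset 9: 0xD7 = 11010111 → 2-byte char (#4). Advance 2.
Byte at offset 11: 0xE2 = 11100010 → 3-byte char (#5). Advance 3.
Reached end at offset 14 after 5 code points.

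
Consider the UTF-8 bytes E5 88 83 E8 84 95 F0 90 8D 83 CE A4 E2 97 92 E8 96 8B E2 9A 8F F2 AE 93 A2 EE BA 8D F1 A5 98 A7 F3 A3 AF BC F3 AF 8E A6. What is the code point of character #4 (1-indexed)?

Offset 0: leading byte 0xE5 = 11100101 → 3-byte char #1 = E5 88 83.
Offset 3: leading byte 0xE8 = 11101000 → 3-byte char #2 = E8 84 95.
Offset 6: leading byte 0xF0 = 11110000 → 4-byte char #3 = F0 90 8D 83.
Offset 10: leading byte 0xCE = 11001110 → 2-byte char #4 = CE A4.
Leading byte 0xCE = 11001110 matches 110xxxxx → 2-byte sequence.
Byte 1: 0xCE = 11001110, payload 01110 (5 bits).
Byte 2: 0xA4 = 10100100 (10xxxxxx ✓), payload 100100.
Concatenate: 01110100100 = 0x3A4 (11 bits → U+03A4).

U+03A4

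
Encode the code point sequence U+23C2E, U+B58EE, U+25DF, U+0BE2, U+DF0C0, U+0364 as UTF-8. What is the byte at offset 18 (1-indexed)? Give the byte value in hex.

0x80

1-indexed offset 18 is 0-indexed offset 17.
U+23C2E → 4-byte form F0 A3 B0 AE at offsets 0–3.
U+B58EE → 4-byte form F2 B5 A3 AE at offsets 4–7.
U+25DF → 3-byte form E2 97 9F at offsets 8–10.
U+0BE2 → 3-byte form E0 AF A2 at offsets 11–13.
U+DF0C0 → 4-byte form F3 9F 83 80 at offsets 14–17.
Offset 17 falls in char 5's range; it's byte 4 of F3 9F 83 80 = 0x80.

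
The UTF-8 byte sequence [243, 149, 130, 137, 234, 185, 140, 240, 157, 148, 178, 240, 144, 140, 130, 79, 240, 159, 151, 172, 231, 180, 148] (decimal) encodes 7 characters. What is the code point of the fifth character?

U+004F

Offset 0: leading byte 0xF3 = 11110011 → 4-byte char #1 = F3 95 82 89.
Offset 4: leading byte 0xEA = 11101010 → 3-byte char #2 = EA B9 8C.
Offset 7: leading byte 0xF0 = 11110000 → 4-byte char #3 = F0 9D 94 B2.
Offset 11: leading byte 0xF0 = 11110000 → 4-byte char #4 = F0 90 8C 82.
Offset 15: leading byte 0x4F = 01001111 → 1-byte char #5 = 4F.
Leading byte 0x4F = 01001111 matches 0xxxxxxx → 1-byte sequence.
Byte 1: 0x4F = 01001111, payload 1001111 (7 bits).
Concatenate: 1001111 = 0x4F (7 bits → U+004F).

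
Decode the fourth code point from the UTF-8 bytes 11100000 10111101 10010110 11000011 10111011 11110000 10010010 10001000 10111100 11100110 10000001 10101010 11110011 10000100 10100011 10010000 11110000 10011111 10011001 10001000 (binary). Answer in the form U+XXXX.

Offset 0: leading byte 0xE0 = 11100000 → 3-byte char #1 = E0 BD 96.
Offset 3: leading byte 0xC3 = 11000011 → 2-byte char #2 = C3 BB.
Offset 5: leading byte 0xF0 = 11110000 → 4-byte char #3 = F0 92 88 BC.
Offset 9: leading byte 0xE6 = 11100110 → 3-byte char #4 = E6 81 AA.
Leading byte 0xE6 = 11100110 matches 1110xxxx → 3-byte sequence.
Byte 1: 0xE6 = 11100110, payload 0110 (4 bits).
Byte 2: 0x81 = 10000001 (10xxxxxx ✓), payload 000001.
Byte 3: 0xAA = 10101010 (10xxxxxx ✓), payload 101010.
Concatenate: 0110000001101010 = 0x606A (16 bits → U+606A).

U+606A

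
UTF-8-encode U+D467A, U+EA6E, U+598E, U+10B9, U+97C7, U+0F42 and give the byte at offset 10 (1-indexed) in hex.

0x8E

1-indexed offset 10 is 0-indexed offset 9.
U+D467A → 4-byte form F3 94 99 BA at offsets 0–3.
U+EA6E → 3-byte form EE A9 AE at offsets 4–6.
U+598E → 3-byte form E5 A6 8E at offsets 7–9.
Offset 9 falls in char 3's range; it's byte 3 of E5 A6 8E = 0x8E.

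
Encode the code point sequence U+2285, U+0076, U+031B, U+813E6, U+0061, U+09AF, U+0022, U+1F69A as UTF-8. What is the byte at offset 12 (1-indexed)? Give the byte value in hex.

1-indexed offset 12 is 0-indexed offset 11.
U+2285 → 3-byte form E2 8A 85 at offsets 0–2.
U+0076 → 1-byte form 76 at offsets 3–3.
U+031B → 2-byte form CC 9B at offsets 4–5.
U+813E6 → 4-byte form F2 81 8F A6 at offsets 6–9.
U+0061 → 1-byte form 61 at offsets 10–10.
U+09AF → 3-byte form E0 A6 AF at offsets 11–13.
Offset 11 falls in char 6's range; it's byte 1 of E0 A6 AF = 0xE0.

0xE0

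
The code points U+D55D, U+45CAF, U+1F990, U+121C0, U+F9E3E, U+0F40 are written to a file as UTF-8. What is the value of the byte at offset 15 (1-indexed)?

0x80

1-indexed offset 15 is 0-indexed offset 14.
U+D55D → 3-byte form ED 95 9D at offsets 0–2.
U+45CAF → 4-byte form F1 85 B2 AF at offsets 3–6.
U+1F990 → 4-byte form F0 9F A6 90 at offsets 7–10.
U+121C0 → 4-byte form F0 92 87 80 at offsets 11–14.
Offset 14 falls in char 4's range; it's byte 4 of F0 92 87 80 = 0x80.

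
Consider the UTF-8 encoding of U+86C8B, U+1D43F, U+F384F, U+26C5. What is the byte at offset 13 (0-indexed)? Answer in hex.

0x9B

U+86C8B → 4-byte form F2 86 B2 8B at offsets 0–3.
U+1D43F → 4-byte form F0 9D 90 BF at offsets 4–7.
U+F384F → 4-byte form F3 B3 A1 8F at offsets 8–11.
U+26C5 → 3-byte form E2 9B 85 at offsets 12–14.
Offset 13 falls in char 4's range; it's byte 2 of E2 9B 85 = 0x9B.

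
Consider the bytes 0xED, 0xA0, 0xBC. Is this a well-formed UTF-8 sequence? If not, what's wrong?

Structurally a 3-byte sequence; payload = 0xD83C.
But 0xD83C is in U+D800–U+DFFF, the surrogate range. Surrogates are not Unicode scalar values and are forbidden in UTF-8.

invalid (encodes a surrogate (U+D800–U+DFFF))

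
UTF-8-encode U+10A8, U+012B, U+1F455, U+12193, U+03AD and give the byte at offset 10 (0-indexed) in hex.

0x92

U+10A8 → 3-byte form E1 82 A8 at offsets 0–2.
U+012B → 2-byte form C4 AB at offsets 3–4.
U+1F455 → 4-byte form F0 9F 91 95 at offsets 5–8.
U+12193 → 4-byte form F0 92 86 93 at offsets 9–12.
Offset 10 falls in char 4's range; it's byte 2 of F0 92 86 93 = 0x92.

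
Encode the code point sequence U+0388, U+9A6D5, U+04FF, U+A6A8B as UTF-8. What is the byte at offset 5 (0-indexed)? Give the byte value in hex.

0x95

U+0388 → 2-byte form CE 88 at offsets 0–1.
U+9A6D5 → 4-byte form F2 9A 9B 95 at offsets 2–5.
Offset 5 falls in char 2's range; it's byte 4 of F2 9A 9B 95 = 0x95.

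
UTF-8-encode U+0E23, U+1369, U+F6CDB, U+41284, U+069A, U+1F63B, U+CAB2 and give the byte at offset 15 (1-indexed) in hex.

0xDA

1-indexed offset 15 is 0-indexed offset 14.
U+0E23 → 3-byte form E0 B8 A3 at offsets 0–2.
U+1369 → 3-byte form E1 8D A9 at offsets 3–5.
U+F6CDB → 4-byte form F3 B6 B3 9B at offsets 6–9.
U+41284 → 4-byte form F1 81 8A 84 at offsets 10–13.
U+069A → 2-byte form DA 9A at offsets 14–15.
Offset 14 falls in char 5's range; it's byte 1 of DA 9A = 0xDA.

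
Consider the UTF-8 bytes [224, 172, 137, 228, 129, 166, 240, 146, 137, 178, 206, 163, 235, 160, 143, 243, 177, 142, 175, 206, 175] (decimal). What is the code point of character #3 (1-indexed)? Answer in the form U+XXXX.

U+12272

Offset 0: leading byte 0xE0 = 11100000 → 3-byte char #1 = E0 AC 89.
Offset 3: leading byte 0xE4 = 11100100 → 3-byte char #2 = E4 81 A6.
Offset 6: leading byte 0xF0 = 11110000 → 4-byte char #3 = F0 92 89 B2.
Leading byte 0xF0 = 11110000 matches 11110xxx → 4-byte sequence.
Byte 1: 0xF0 = 11110000, payload 000 (3 bits).
Byte 2: 0x92 = 10010010 (10xxxxxx ✓), payload 010010.
Byte 3: 0x89 = 10001001 (10xxxxxx ✓), payload 001001.
Byte 4: 0xB2 = 10110010 (10xxxxxx ✓), payload 110010.
Concatenate: 000010010001001110010 = 0x12272 (21 bits → U+12272).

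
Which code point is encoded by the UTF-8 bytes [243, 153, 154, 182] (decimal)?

U+D96B6

Leading byte 0xF3 = 11110011 matches 11110xxx → 4-byte sequence.
Byte 1: 0xF3 = 11110011, payload 011 (3 bits).
Byte 2: 0x99 = 10011001 (10xxxxxx ✓), payload 011001.
Byte 3: 0x9A = 10011010 (10xxxxxx ✓), payload 011010.
Byte 4: 0xB6 = 10110110 (10xxxxxx ✓), payload 110110.
Concatenate: 011011001011010110110 = 0xD96B6 (21 bits → U+D96B6).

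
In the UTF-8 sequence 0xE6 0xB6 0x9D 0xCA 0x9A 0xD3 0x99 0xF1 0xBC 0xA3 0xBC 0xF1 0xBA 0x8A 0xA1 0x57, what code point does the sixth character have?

Offset 0: leading byte 0xE6 = 11100110 → 3-byte char #1 = E6 B6 9D.
Offset 3: leading byte 0xCA = 11001010 → 2-byte char #2 = CA 9A.
Offset 5: leading byte 0xD3 = 11010011 → 2-byte char #3 = D3 99.
Offset 7: leading byte 0xF1 = 11110001 → 4-byte char #4 = F1 BC A3 BC.
Offset 11: leading byte 0xF1 = 11110001 → 4-byte char #5 = F1 BA 8A A1.
Offset 15: leading byte 0x57 = 01010111 → 1-byte char #6 = 57.
Leading byte 0x57 = 01010111 matches 0xxxxxxx → 1-byte sequence.
Byte 1: 0x57 = 01010111, payload 1010111 (7 bits).
Concatenate: 1010111 = 0x57 (7 bits → U+0057).

U+0057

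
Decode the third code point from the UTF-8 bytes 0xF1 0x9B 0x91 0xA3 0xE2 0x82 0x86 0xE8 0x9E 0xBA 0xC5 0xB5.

Offset 0: leading byte 0xF1 = 11110001 → 4-byte char #1 = F1 9B 91 A3.
Offset 4: leading byte 0xE2 = 11100010 → 3-byte char #2 = E2 82 86.
Offset 7: leading byte 0xE8 = 11101000 → 3-byte char #3 = E8 9E BA.
Leading byte 0xE8 = 11101000 matches 1110xxxx → 3-byte sequence.
Byte 1: 0xE8 = 11101000, payload 1000 (4 bits).
Byte 2: 0x9E = 10011110 (10xxxxxx ✓), payload 011110.
Byte 3: 0xBA = 10111010 (10xxxxxx ✓), payload 111010.
Concatenate: 1000011110111010 = 0x87BA (16 bits → U+87BA).

U+87BA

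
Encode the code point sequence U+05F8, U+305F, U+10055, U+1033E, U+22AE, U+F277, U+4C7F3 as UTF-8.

U+05F8: 2-byte form → D7 B8.
U+305F: 3-byte form → E3 81 9F.
U+10055: 4-byte form → F0 90 81 95.
U+1033E: 4-byte form → F0 90 8C BE.
U+22AE: 3-byte form → E2 8A AE.
U+F277: 3-byte form → EF 89 B7.
U+4C7F3: 4-byte form → F1 8C 9F B3.
Concatenated (23 bytes): D7 B8 E3 81 9F F0 90 81 95 F0 90 8C BE E2 8A AE EF 89 B7 F1 8C 9F B3.

D7 B8 E3 81 9F F0 90 81 95 F0 90 8C BE E2 8A AE EF 89 B7 F1 8C 9F B3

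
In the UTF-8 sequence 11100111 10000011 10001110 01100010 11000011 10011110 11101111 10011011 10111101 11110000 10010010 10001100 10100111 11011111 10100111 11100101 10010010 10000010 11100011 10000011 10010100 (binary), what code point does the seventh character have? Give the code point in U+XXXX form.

Offset 0: leading byte 0xE7 = 11100111 → 3-byte char #1 = E7 83 8E.
Offset 3: leading byte 0x62 = 01100010 → 1-byte char #2 = 62.
Offset 4: leading byte 0xC3 = 11000011 → 2-byte char #3 = C3 9E.
Offset 6: leading byte 0xEF = 11101111 → 3-byte char #4 = EF 9B BD.
Offset 9: leading byte 0xF0 = 11110000 → 4-byte char #5 = F0 92 8C A7.
Offset 13: leading byte 0xDF = 11011111 → 2-byte char #6 = DF A7.
Offset 15: leading byte 0xE5 = 11100101 → 3-byte char #7 = E5 92 82.
Leading byte 0xE5 = 11100101 matches 1110xxxx → 3-byte sequence.
Byte 1: 0xE5 = 11100101, payload 0101 (4 bits).
Byte 2: 0x92 = 10010010 (10xxxxxx ✓), payload 010010.
Byte 3: 0x82 = 10000010 (10xxxxxx ✓), payload 000010.
Concatenate: 0101010010000010 = 0x5482 (16 bits → U+5482).

U+5482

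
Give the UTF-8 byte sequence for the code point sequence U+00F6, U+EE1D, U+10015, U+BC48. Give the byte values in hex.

C3 B6 EE B8 9D F0 90 80 95 EB B1 88

U+00F6: 2-byte form → C3 B6.
U+EE1D: 3-byte form → EE B8 9D.
U+10015: 4-byte form → F0 90 80 95.
U+BC48: 3-byte form → EB B1 88.
Concatenated (12 bytes): C3 B6 EE B8 9D F0 90 80 95 EB B1 88.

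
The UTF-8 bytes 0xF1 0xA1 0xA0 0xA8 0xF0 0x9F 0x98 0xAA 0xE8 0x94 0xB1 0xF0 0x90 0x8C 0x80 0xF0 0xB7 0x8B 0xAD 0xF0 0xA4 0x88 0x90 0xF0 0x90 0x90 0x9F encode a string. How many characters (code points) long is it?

7

Byte at offset 0: 0xF1 = 11110001 → 4-byte char (#1). Advance 4.
Byte at offset 4: 0xF0 = 11110000 → 4-byte char (#2). Advance 4.
Byte at offset 8: 0xE8 = 11101000 → 3-byte char (#3). Advance 3.
Byte at offset 11: 0xF0 = 11110000 → 4-byte char (#4). Advance 4.
Byte at offset 15: 0xF0 = 11110000 → 4-byte char (#5). Advance 4.
Byte at offset 19: 0xF0 = 11110000 → 4-byte char (#6). Advance 4.
Byte at offset 23: 0xF0 = 11110000 → 4-byte char (#7). Advance 4.
Reached end at offset 27 after 7 code points.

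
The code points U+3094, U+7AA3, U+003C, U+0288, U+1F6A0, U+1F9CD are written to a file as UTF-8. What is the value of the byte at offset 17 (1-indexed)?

0x8D

1-indexed offset 17 is 0-indexed offset 16.
U+3094 → 3-byte form E3 82 94 at offsets 0–2.
U+7AA3 → 3-byte form E7 AA A3 at offsets 3–5.
U+003C → 1-byte form 3C at offsets 6–6.
U+0288 → 2-byte form CA 88 at offsets 7–8.
U+1F6A0 → 4-byte form F0 9F 9A A0 at offsets 9–12.
U+1F9CD → 4-byte form F0 9F A7 8D at offsets 13–16.
Offset 16 falls in char 6's range; it's byte 4 of F0 9F A7 8D = 0x8D.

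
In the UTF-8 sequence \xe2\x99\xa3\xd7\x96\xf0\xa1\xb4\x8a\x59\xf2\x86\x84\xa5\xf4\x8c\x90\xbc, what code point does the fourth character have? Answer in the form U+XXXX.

U+0059

Offset 0: leading byte 0xE2 = 11100010 → 3-byte char #1 = E2 99 A3.
Offset 3: leading byte 0xD7 = 11010111 → 2-byte char #2 = D7 96.
Offset 5: leading byte 0xF0 = 11110000 → 4-byte char #3 = F0 A1 B4 8A.
Offset 9: leading byte 0x59 = 01011001 → 1-byte char #4 = 59.
Leading byte 0x59 = 01011001 matches 0xxxxxxx → 1-byte sequence.
Byte 1: 0x59 = 01011001, payload 1011001 (7 bits).
Concatenate: 1011001 = 0x59 (7 bits → U+0059).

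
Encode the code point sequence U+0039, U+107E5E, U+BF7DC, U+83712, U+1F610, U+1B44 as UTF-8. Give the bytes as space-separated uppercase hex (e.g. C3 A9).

U+0039: 1-byte form → 39.
U+107E5E: 4-byte form → F4 87 B9 9E.
U+BF7DC: 4-byte form → F2 BF 9F 9C.
U+83712: 4-byte form → F2 83 9C 92.
U+1F610: 4-byte form → F0 9F 98 90.
U+1B44: 3-byte form → E1 AD 84.
Concatenated (20 bytes): 39 F4 87 B9 9E F2 BF 9F 9C F2 83 9C 92 F0 9F 98 90 E1 AD 84.

39 F4 87 B9 9E F2 BF 9F 9C F2 83 9C 92 F0 9F 98 90 E1 AD 84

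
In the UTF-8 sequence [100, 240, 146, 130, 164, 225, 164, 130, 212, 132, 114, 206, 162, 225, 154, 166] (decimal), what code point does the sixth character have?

Offset 0: leading byte 0x64 = 01100100 → 1-byte char #1 = 64.
Offset 1: leading byte 0xF0 = 11110000 → 4-byte char #2 = F0 92 82 A4.
Offset 5: leading byte 0xE1 = 11100001 → 3-byte char #3 = E1 A4 82.
Offset 8: leading byte 0xD4 = 11010100 → 2-byte char #4 = D4 84.
Offset 10: leading byte 0x72 = 01110010 → 1-byte char #5 = 72.
Offset 11: leading byte 0xCE = 11001110 → 2-byte char #6 = CE A2.
Leading byte 0xCE = 11001110 matches 110xxxxx → 2-byte sequence.
Byte 1: 0xCE = 11001110, payload 01110 (5 bits).
Byte 2: 0xA2 = 10100010 (10xxxxxx ✓), payload 100010.
Concatenate: 01110100010 = 0x3A2 (11 bits → U+03A2).

U+03A2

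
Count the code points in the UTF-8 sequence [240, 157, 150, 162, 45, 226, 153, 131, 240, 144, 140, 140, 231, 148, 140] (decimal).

5

Byte at offset 0: 0xF0 = 11110000 → 4-byte char (#1). Advance 4.
Byte at offset 4: 0x2D = 00101101 → 1-byte char (#2). Advance 1.
Byte at offset 5: 0xE2 = 11100010 → 3-byte char (#3). Advance 3.
Byte at offset 8: 0xF0 = 11110000 → 4-byte char (#4). Advance 4.
Byte at offset 12: 0xE7 = 11100111 → 3-byte char (#5). Advance 3.
Reached end at offset 15 after 5 code points.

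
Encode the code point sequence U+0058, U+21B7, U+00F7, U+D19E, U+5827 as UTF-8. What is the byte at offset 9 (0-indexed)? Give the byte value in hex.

0xE5

U+0058 → 1-byte form 58 at offsets 0–0.
U+21B7 → 3-byte form E2 86 B7 at offsets 1–3.
U+00F7 → 2-byte form C3 B7 at offsets 4–5.
U+D19E → 3-byte form ED 86 9E at offsets 6–8.
U+5827 → 3-byte form E5 A0 A7 at offsets 9–11.
Offset 9 falls in char 5's range; it's byte 1 of E5 A0 A7 = 0xE5.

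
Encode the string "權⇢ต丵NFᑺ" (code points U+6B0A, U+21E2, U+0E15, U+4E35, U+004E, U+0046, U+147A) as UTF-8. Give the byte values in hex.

U+6B0A: 3-byte form → E6 AC 8A.
U+21E2: 3-byte form → E2 87 A2.
U+0E15: 3-byte form → E0 B8 95.
U+4E35: 3-byte form → E4 B8 B5.
U+004E: 1-byte form → 4E.
U+0046: 1-byte form → 46.
U+147A: 3-byte form → E1 91 BA.
Concatenated (17 bytes): E6 AC 8A E2 87 A2 E0 B8 95 E4 B8 B5 4E 46 E1 91 BA.

E6 AC 8A E2 87 A2 E0 B8 95 E4 B8 B5 4E 46 E1 91 BA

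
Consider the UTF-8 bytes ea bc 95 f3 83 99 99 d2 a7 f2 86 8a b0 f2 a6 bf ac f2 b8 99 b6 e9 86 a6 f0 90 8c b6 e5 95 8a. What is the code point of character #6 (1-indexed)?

U+B8676

Offset 0: leading byte 0xEA = 11101010 → 3-byte char #1 = EA BC 95.
Offset 3: leading byte 0xF3 = 11110011 → 4-byte char #2 = F3 83 99 99.
Offset 7: leading byte 0xD2 = 11010010 → 2-byte char #3 = D2 A7.
Offset 9: leading byte 0xF2 = 11110010 → 4-byte char #4 = F2 86 8A B0.
Offset 13: leading byte 0xF2 = 11110010 → 4-byte char #5 = F2 A6 BF AC.
Offset 17: leading byte 0xF2 = 11110010 → 4-byte char #6 = F2 B8 99 B6.
Leading byte 0xF2 = 11110010 matches 11110xxx → 4-byte sequence.
Byte 1: 0xF2 = 11110010, payload 010 (3 bits).
Byte 2: 0xB8 = 10111000 (10xxxxxx ✓), payload 111000.
Byte 3: 0x99 = 10011001 (10xxxxxx ✓), payload 011001.
Byte 4: 0xB6 = 10110110 (10xxxxxx ✓), payload 110110.
Concatenate: 010111000011001110110 = 0xB8676 (21 bits → U+B8676).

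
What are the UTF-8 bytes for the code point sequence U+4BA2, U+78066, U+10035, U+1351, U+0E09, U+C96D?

E4 AE A2 F1 B8 81 A6 F0 90 80 B5 E1 8D 91 E0 B8 89 EC A5 AD

U+4BA2: 3-byte form → E4 AE A2.
U+78066: 4-byte form → F1 B8 81 A6.
U+10035: 4-byte form → F0 90 80 B5.
U+1351: 3-byte form → E1 8D 91.
U+0E09: 3-byte form → E0 B8 89.
U+C96D: 3-byte form → EC A5 AD.
Concatenated (20 bytes): E4 AE A2 F1 B8 81 A6 F0 90 80 B5 E1 8D 91 E0 B8 89 EC A5 AD.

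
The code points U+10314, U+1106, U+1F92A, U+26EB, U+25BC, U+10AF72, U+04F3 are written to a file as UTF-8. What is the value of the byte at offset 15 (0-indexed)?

U+10314 → 4-byte form F0 90 8C 94 at offsets 0–3.
U+1106 → 3-byte form E1 84 86 at offsets 4–6.
U+1F92A → 4-byte form F0 9F A4 AA at offsets 7–10.
U+26EB → 3-byte form E2 9B AB at offsets 11–13.
U+25BC → 3-byte form E2 96 BC at offsets 14–16.
Offset 15 falls in char 5's range; it's byte 2 of E2 96 BC = 0x96.

0x96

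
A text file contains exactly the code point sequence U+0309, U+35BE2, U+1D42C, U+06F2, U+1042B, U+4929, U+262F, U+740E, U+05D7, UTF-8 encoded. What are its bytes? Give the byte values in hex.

U+0309: 2-byte form → CC 89.
U+35BE2: 4-byte form → F0 B5 AF A2.
U+1D42C: 4-byte form → F0 9D 90 AC.
U+06F2: 2-byte form → DB B2.
U+1042B: 4-byte form → F0 90 90 AB.
U+4929: 3-byte form → E4 A4 A9.
U+262F: 3-byte form → E2 98 AF.
U+740E: 3-byte form → E7 90 8E.
U+05D7: 2-byte form → D7 97.
Concatenated (27 bytes): CC 89 F0 B5 AF A2 F0 9D 90 AC DB B2 F0 90 90 AB E4 A4 A9 E2 98 AF E7 90 8E D7 97.

CC 89 F0 B5 AF A2 F0 9D 90 AC DB B2 F0 90 90 AB E4 A4 A9 E2 98 AF E7 90 8E D7 97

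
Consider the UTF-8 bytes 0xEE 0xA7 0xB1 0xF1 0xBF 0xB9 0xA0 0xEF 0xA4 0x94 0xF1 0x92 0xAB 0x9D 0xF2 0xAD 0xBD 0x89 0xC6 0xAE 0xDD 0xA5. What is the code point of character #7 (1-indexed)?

U+0765

Offset 0: leading byte 0xEE = 11101110 → 3-byte char #1 = EE A7 B1.
Offset 3: leading byte 0xF1 = 11110001 → 4-byte char #2 = F1 BF B9 A0.
Offset 7: leading byte 0xEF = 11101111 → 3-byte char #3 = EF A4 94.
Offset 10: leading byte 0xF1 = 11110001 → 4-byte char #4 = F1 92 AB 9D.
Offset 14: leading byte 0xF2 = 11110010 → 4-byte char #5 = F2 AD BD 89.
Offset 18: leading byte 0xC6 = 11000110 → 2-byte char #6 = C6 AE.
Offset 20: leading byte 0xDD = 11011101 → 2-byte char #7 = DD A5.
Leading byte 0xDD = 11011101 matches 110xxxxx → 2-byte sequence.
Byte 1: 0xDD = 11011101, payload 11101 (5 bits).
Byte 2: 0xA5 = 10100101 (10xxxxxx ✓), payload 100101.
Concatenate: 11101100101 = 0x765 (11 bits → U+0765).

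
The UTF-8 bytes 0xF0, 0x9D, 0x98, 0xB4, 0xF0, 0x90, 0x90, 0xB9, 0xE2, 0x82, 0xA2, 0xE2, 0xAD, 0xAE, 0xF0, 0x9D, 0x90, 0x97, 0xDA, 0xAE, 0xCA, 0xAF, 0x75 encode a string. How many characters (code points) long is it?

Byte at offset 0: 0xF0 = 11110000 → 4-byte char (#1). Advance 4.
Byte at offset 4: 0xF0 = 11110000 → 4-byte char (#2). Advance 4.
Byte at offset 8: 0xE2 = 11100010 → 3-byte char (#3). Advance 3.
Byte at offset 11: 0xE2 = 11100010 → 3-byte char (#4). Advance 3.
Byte at offset 14: 0xF0 = 11110000 → 4-byte char (#5). Advance 4.
Byte at offset 18: 0xDA = 11011010 → 2-byte char (#6). Advance 2.
Byte at offset 20: 0xCA = 11001010 → 2-byte char (#7). Advance 2.
Byte at offset 22: 0x75 = 01110101 → 1-byte char (#8). Advance 1.
Reached end at offset 23 after 8 code points.

8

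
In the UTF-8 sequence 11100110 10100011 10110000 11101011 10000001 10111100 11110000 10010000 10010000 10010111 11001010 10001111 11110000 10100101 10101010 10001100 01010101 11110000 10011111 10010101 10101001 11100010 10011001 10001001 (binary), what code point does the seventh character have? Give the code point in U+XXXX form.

Offset 0: leading byte 0xE6 = 11100110 → 3-byte char #1 = E6 A3 B0.
Offset 3: leading byte 0xEB = 11101011 → 3-byte char #2 = EB 81 BC.
Offset 6: leading byte 0xF0 = 11110000 → 4-byte char #3 = F0 90 90 97.
Offset 10: leading byte 0xCA = 11001010 → 2-byte char #4 = CA 8F.
Offset 12: leading byte 0xF0 = 11110000 → 4-byte char #5 = F0 A5 AA 8C.
Offset 16: leading byte 0x55 = 01010101 → 1-byte char #6 = 55.
Offset 17: leading byte 0xF0 = 11110000 → 4-byte char #7 = F0 9F 95 A9.
Leading byte 0xF0 = 11110000 matches 11110xxx → 4-byte sequence.
Byte 1: 0xF0 = 11110000, payload 000 (3 bits).
Byte 2: 0x9F = 10011111 (10xxxxxx ✓), payload 011111.
Byte 3: 0x95 = 10010101 (10xxxxxx ✓), payload 010101.
Byte 4: 0xA9 = 10101001 (10xxxxxx ✓), payload 101001.
Concatenate: 000011111010101101001 = 0x1F569 (21 bits → U+1F569).

U+1F569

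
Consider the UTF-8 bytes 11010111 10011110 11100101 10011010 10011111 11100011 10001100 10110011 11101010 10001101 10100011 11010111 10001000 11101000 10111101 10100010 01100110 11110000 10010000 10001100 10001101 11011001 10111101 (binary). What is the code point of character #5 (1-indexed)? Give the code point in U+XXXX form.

U+05C8

Offset 0: leading byte 0xD7 = 11010111 → 2-byte char #1 = D7 9E.
Offset 2: leading byte 0xE5 = 11100101 → 3-byte char #2 = E5 9A 9F.
Offset 5: leading byte 0xE3 = 11100011 → 3-byte char #3 = E3 8C B3.
Offset 8: leading byte 0xEA = 11101010 → 3-byte char #4 = EA 8D A3.
Offset 11: leading byte 0xD7 = 11010111 → 2-byte char #5 = D7 88.
Leading byte 0xD7 = 11010111 matches 110xxxxx → 2-byte sequence.
Byte 1: 0xD7 = 11010111, payload 10111 (5 bits).
Byte 2: 0x88 = 10001000 (10xxxxxx ✓), payload 001000.
Concatenate: 10111001000 = 0x5C8 (11 bits → U+05C8).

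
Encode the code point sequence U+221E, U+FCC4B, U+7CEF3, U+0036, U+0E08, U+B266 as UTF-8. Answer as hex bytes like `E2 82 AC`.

E2 88 9E F3 BC B1 8B F1 BC BB B3 36 E0 B8 88 EB 89 A6

U+221E: 3-byte form → E2 88 9E.
U+FCC4B: 4-byte form → F3 BC B1 8B.
U+7CEF3: 4-byte form → F1 BC BB B3.
U+0036: 1-byte form → 36.
U+0E08: 3-byte form → E0 B8 88.
U+B266: 3-byte form → EB 89 A6.
Concatenated (18 bytes): E2 88 9E F3 BC B1 8B F1 BC BB B3 36 E0 B8 88 EB 89 A6.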